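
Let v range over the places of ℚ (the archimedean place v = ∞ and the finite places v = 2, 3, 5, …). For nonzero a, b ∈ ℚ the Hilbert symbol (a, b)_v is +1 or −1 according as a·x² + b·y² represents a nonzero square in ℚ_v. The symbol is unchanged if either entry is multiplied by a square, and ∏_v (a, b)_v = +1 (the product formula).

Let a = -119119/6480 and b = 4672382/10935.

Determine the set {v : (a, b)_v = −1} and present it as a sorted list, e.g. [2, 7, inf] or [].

Mod squares: a ≡ -12155, b ≡ 72930. Check v ∈ {∞, 2, 3, 5, 7, 11, 13, 17, 31}.
v=5: a=5^-1·(≡1), b=5^-1·(≡1) mod 5; (1|5)=+1, (1|5)=+1; (−1)^{-1·-1·2}·(+1)^-1·(+1)^-1 = +1.
v=17: a=17^1·(≡16), b=17^1·(≡6) mod 17; (16|17)=+1, (6|17)=-1; (−1)^{1·1·8}·(+1)^1·(-1)^1 = -1.
v=7: a=7^2·(≡1), b=7^0·(≡1) mod 7; (1|7)=+1, (1|7)=+1; (−1)^{2·0·3}·(+1)^0·(+1)^2 = +1.
v=3: a=3^-4·(≡1), b=3^-7·(≡1) mod 3; (1|3)=+1, (1|3)=+1; (−1)^{-4·-7·1}·(+1)^-7·(+1)^-4 = +1.
v=13: a=13^1·(≡9), b=13^1·(≡8) mod 13; (9|13)=+1, (8|13)=-1; (−1)^{1·1·6}·(+1)^1·(-1)^1 = -1.
v=∞: -12155 < 0 and 72930 > 0  ⇒  (a,b)_∞ = +1.
v=11: a=11^1·(≡6), b=11^1·(≡8) mod 11; (6|11)=-1, (8|11)=-1; (−1)^{1·1·5}·(-1)^1·(-1)^1 = -1.
v=31: a=31^0·(≡14), b=31^2·(≡20) mod 31; (14|31)=+1, (20|31)=+1; (−1)^{0·2·15}·(+1)^2·(+1)^0 = +1.
v=2: v_2(a)=-4, v_2(b)=1; units ≡ 5, 1 (mod 8); ε·ε+αω+βω = 0·0+-4·0+1·1 ≡ 1  ⇒  (a,b)_2 = -1.
Ram(-12155, 72930) = {2, 11, 13, 17}; no ℚ_2-point on the conic.

[2, 11, 13, 17]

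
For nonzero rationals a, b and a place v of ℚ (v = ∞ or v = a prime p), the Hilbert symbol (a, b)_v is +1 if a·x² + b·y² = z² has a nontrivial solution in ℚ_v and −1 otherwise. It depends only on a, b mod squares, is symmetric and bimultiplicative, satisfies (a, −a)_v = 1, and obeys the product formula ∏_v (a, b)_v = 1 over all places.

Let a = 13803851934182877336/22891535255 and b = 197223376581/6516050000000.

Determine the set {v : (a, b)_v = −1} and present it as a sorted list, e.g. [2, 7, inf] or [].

(a, b) ≡ (35530, 58) mod (ℚ^×)²; places V = {2, 3, 5, 7, 11, 17, 19, 29, 37, 43, ∞}.
(a,b)_2: α=3, β=-7; u≡5, v≡5 (mod 8); ε(u)ε(v)=0·0, αω(v)=3·1, βω(u)=-7·1; sum ≡ 0  ⇒  +1.
(a,b)_∞: sgn(35530)=+, sgn(58)=+, so +1.
(a,b)_3: α=4, u≡1; β=4, v≡1 (mod 3); (1|3)=+1, (1|3)=+1; sign (−1)^0·+1^4·+1^4 = +1.
(a,b)_11: α=1, u≡6; β=2, v≡5 (mod 11); (6|11)=-1, (5|11)=+1; sign (−1)^0·-1^2·+1^1 = +1.
(a,b)_5: α=-1, u≡1; β=-8, v≡2 (mod 5); (1|5)=+1, (2|5)=-1; sign (−1)^0·+1^-8·-1^-1 = -1.
(a,b)_17: α=1, u≡2; β=2, v≡14 (mod 17); (2|17)=+1, (14|17)=-1; sign (−1)^0·+1^2·-1^1 = -1.
(a,b)_37: α=2, u≡10; β=0, v≡7 (mod 37); (10|37)=+1, (7|37)=+1; sign (−1)^0·+1^0·+1^2 = +1.
(a,b)_29: α=4, u≡22; β=1, v≡11 (mod 29); (22|29)=+1, (11|29)=-1; sign (−1)^0·+1^1·-1^4 = +1.
(a,b)_7: α=6, u≡3; β=4, v≡1 (mod 7); (3|7)=-1, (1|7)=+1; sign (−1)^0·-1^4·+1^6 = +1.
(a,b)_43: α=-2, u≡3; β=0, v≡16 (mod 43); (3|43)=-1, (16|43)=+1; sign (−1)^0·-1^0·+1^-2 = +1.
(a,b)_19: α=-5, u≡14; β=-4, v≡4 (mod 19); (14|19)=-1, (4|19)=+1; sign (−1)^0·-1^-4·+1^-5 = +1.
(35530, 58 / ℚ) ramifies at {5, 17}: a division algebra.

[5, 17]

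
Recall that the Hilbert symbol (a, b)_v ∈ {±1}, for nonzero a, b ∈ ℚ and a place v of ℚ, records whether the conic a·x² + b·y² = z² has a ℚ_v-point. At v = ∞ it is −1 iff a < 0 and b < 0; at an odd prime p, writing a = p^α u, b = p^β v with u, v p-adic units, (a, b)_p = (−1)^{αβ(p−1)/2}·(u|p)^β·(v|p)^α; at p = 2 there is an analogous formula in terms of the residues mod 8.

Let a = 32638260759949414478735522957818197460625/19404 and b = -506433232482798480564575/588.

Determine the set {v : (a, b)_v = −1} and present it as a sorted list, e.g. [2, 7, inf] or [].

[2, 13, 17, 37, 41, 43]

Mod squares: a ≡ 89947, b ≡ -3115221. Check v ∈ {∞, 2, 3, 5, 7, 11, 13, 17, 19, 29, 31, 37, 41, 43}.
v=19: a=19^6·(≡1), b=19^3·(≡9) mod 19; (1|19)=+1, (9|19)=+1; (−1)^{6·3·9}·(+1)^3·(+1)^6 = +1.
v=13: a=13^3·(≡3), b=13^2·(≡11) mod 13; (3|13)=+1, (11|13)=-1; (−1)^{3·2·6}·(+1)^2·(-1)^3 = -1.
v=37: a=37^3·(≡3), b=37^2·(≡22) mod 37; (3|37)=+1, (22|37)=-1; (−1)^{3·2·18}·(+1)^2·(-1)^3 = -1.
v=∞: 89947 > 0 and -3115221 < 0  ⇒  (a,b)_∞ = +1.
v=2: v_2(a)=-2, v_2(b)=-2; units ≡ 3, 3 (mod 8); ε·ε+αω+βω = 1·1+-2·1+-2·1 ≡ 1  ⇒  (a,b)_2 = -1.
v=11: a=11^-1·(≡9), b=11^0·(≡4) mod 11; (9|11)=+1, (4|11)=+1; (−1)^{-1·0·5}·(+1)^0·(+1)^-1 = +1.
v=7: a=7^-2·(≡2), b=7^-2·(≡5) mod 7; (2|7)=+1, (5|7)=-1; (−1)^{-2·-2·3}·(+1)^-2·(-1)^-2 = +1.
v=29: a=29^4·(≡15), b=29^2·(≡17) mod 29; (15|29)=-1, (17|29)=-1; (−1)^{4·2·14}·(-1)^2·(-1)^4 = +1.
v=43: a=43^2·(≡12), b=43^1·(≡30) mod 43; (12|43)=-1, (30|43)=-1; (−1)^{2·1·21}·(-1)^1·(-1)^2 = -1.
v=5: a=5^4·(≡3), b=5^2·(≡4) mod 5; (3|5)=-1, (4|5)=+1; (−1)^{4·2·2}·(-1)^2·(+1)^4 = +1.
v=17: a=17^3·(≡2), b=17^2·(≡5) mod 17; (2|17)=+1, (5|17)=-1; (−1)^{3·2·8}·(+1)^2·(-1)^3 = -1.
v=31: a=31^4·(≡18), b=31^3·(≡29) mod 31; (18|31)=+1, (29|31)=-1; (−1)^{4·3·15}·(+1)^3·(-1)^4 = +1.
v=41: a=41^2·(≡34), b=41^1·(≡5) mod 41; (34|41)=-1, (5|41)=+1; (−1)^{2·1·20}·(-1)^1·(+1)^2 = -1.
v=3: a=3^-2·(≡1), b=3^-1·(≡1) mod 3; (1|3)=+1, (1|3)=+1; (−1)^{-2·-1·1}·(+1)^-1·(+1)^-2 = +1.
Ram(89947, -3115221) = {2, 13, 17, 37, 41, 43}; no ℚ_2-point on the conic.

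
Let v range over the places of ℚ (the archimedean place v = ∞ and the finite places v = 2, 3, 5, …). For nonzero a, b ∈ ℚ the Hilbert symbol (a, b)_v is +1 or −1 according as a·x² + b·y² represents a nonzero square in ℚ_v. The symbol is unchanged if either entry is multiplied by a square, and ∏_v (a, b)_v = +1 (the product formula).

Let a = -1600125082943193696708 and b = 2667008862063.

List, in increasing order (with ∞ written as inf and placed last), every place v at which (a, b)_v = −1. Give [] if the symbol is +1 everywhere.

[2, 7, 13, 17]

(a, b) ≡ (-29393, 7) mod (ℚ^×)²; places V = {2, 3, 7, 13, 17, 19, ∞}.
(a,b)_19: α=3, u≡16; β=2, v≡6 (mod 19); (16|19)=+1, (6|19)=+1; sign (−1)^0·+1^2·+1^3 = +1.
(a,b)_13: α=3, u≡12; β=2, v≡6 (mod 13); (12|13)=+1, (6|13)=-1; sign (−1)^0·+1^2·-1^3 = -1.
(a,b)_∞: sgn(-29393)=−, sgn(7)=+, so +1.
(a,b)_2: α=2, β=0; u≡7, v≡7 (mod 8); ε(u)ε(v)=1·1, αω(v)=2·0, βω(u)=0·0; sum ≡ 1  ⇒  -1.
(a,b)_3: α=8, u≡1; β=2, v≡1 (mod 3); (1|3)=+1, (1|3)=+1; sign (−1)^0·+1^2·+1^8 = +1.
(a,b)_7: α=7, u≡1; β=5, v≡2 (mod 7); (1|7)=+1, (2|7)=+1; sign (−1)^1·+1^5·+1^7 = -1.
(a,b)_17: α=3, u≡6; β=2, v≡12 (mod 17); (6|17)=-1, (12|17)=-1; sign (−1)^0·-1^2·-1^3 = -1.
(-29393, 7 / ℚ) ramifies at {2, 7, 13, 17}: a division algebra.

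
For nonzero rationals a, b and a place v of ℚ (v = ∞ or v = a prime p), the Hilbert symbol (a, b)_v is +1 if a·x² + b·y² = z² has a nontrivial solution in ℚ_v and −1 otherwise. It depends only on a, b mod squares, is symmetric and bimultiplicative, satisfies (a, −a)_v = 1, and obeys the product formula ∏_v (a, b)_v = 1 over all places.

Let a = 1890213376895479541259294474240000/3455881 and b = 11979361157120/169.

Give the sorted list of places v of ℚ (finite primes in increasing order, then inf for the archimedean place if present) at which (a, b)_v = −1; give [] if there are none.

Mod squares: a ≡ 501239, b ≡ 506345. Check v ∈ {∞, 2, 3, 5, 7, 11, 13, 17, 19, 23, 31, 37}.
v=13: a=13^-4·(≡2), b=13^-2·(≡6) mod 13; (2|13)=-1, (6|13)=-1; (−1)^{-4·-2·6}·(-1)^-2·(-1)^-4 = +1.
v=23: a=23^3·(≡18), b=23^1·(≡3) mod 23; (18|23)=+1, (3|23)=+1; (−1)^{3·1·11}·(+1)^1·(+1)^3 = -1.
v=2: v_2(a)=28, v_2(b)=16; units ≡ 7, 1 (mod 8); ε·ε+αω+βω = 1·0+28·0+16·0 ≡ 0  ⇒  (a,b)_2 = +1.
v=31: a=31^5·(≡8), b=31^0·(≡23) mod 31; (8|31)=+1, (23|31)=-1; (−1)^{5·0·15}·(+1)^0·(-1)^5 = -1.
v=3: a=3^2·(≡2), b=3^0·(≡2) mod 3; (2|3)=-1, (2|3)=-1; (−1)^{2·0·1}·(-1)^0·(-1)^2 = +1.
v=7: a=7^2·(≡4), b=7^1·(≡4) mod 7; (4|7)=+1, (4|7)=+1; (−1)^{2·1·3}·(+1)^1·(+1)^2 = +1.
v=∞: 501239 > 0 and 506345 > 0  ⇒  (a,b)_∞ = +1.
v=17: a=17^2·(≡7), b=17^1·(≡13) mod 17; (7|17)=-1, (13|17)=+1; (−1)^{2·1·8}·(-1)^1·(+1)^2 = -1.
v=19: a=19^3·(≡5), b=19^2·(≡3) mod 19; (5|19)=+1, (3|19)=-1; (−1)^{3·2·9}·(+1)^2·(-1)^3 = -1.
v=5: a=5^4·(≡4), b=5^1·(≡1) mod 5; (4|5)=+1, (1|5)=+1; (−1)^{4·1·2}·(+1)^1·(+1)^4 = +1.
v=37: a=37^1·(≡18), b=37^1·(≡14) mod 37; (18|37)=-1, (14|37)=-1; (−1)^{1·1·18}·(-1)^1·(-1)^1 = +1.
v=11: a=11^-2·(≡6), b=11^0·(≡4) mod 11; (6|11)=-1, (4|11)=+1; (−1)^{-2·0·5}·(-1)^0·(+1)^-2 = +1.
(501239, 506345 / ℚ) ramifies at {17, 19, 23, 31}: a division algebra.

[17, 19, 23, 31]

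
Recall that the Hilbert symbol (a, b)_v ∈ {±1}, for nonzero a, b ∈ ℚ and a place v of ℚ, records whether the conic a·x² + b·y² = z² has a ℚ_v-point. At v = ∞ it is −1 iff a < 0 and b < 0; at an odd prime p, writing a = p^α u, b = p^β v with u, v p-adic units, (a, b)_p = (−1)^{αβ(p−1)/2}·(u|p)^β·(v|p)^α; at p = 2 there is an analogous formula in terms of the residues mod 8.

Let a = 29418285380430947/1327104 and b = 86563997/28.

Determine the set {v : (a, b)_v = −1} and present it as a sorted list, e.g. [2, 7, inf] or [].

Mod squares: a ≡ 16523, b ≡ 3731. Check v ∈ {∞, 2, 3, 7, 11, 13, 31, 41, 43}.
v=43: a=43^2·(≡21), b=43^0·(≡8) mod 43; (21|43)=+1, (8|43)=-1; (−1)^{2·0·21}·(+1)^0·(-1)^2 = +1.
v=11: a=11^2·(≡4), b=11^0·(≡6) mod 11; (4|11)=+1, (6|11)=-1; (−1)^{2·0·5}·(+1)^0·(-1)^2 = +1.
v=31: a=31^3·(≡23), b=31^2·(≡3) mod 31; (23|31)=-1, (3|31)=-1; (−1)^{3·2·15}·(-1)^2·(-1)^3 = -1.
v=3: a=3^-4·(≡2), b=3^0·(≡2) mod 3; (2|3)=-1, (2|3)=-1; (−1)^{-4·0·1}·(-1)^0·(-1)^-4 = +1.
v=2: v_2(a)=-14, v_2(b)=-2; units ≡ 3, 3 (mod 8); ε·ε+αω+βω = 1·1+-14·1+-2·1 ≡ 1  ⇒  (a,b)_2 = -1.
v=41: a=41^1·(≡19), b=41^1·(≡33) mod 41; (19|41)=-1, (33|41)=+1; (−1)^{1·1·20}·(-1)^1·(+1)^1 = -1.
v=∞: 16523 > 0 and 3731 > 0  ⇒  (a,b)_∞ = +1.
v=13: a=13^3·(≡4), b=13^3·(≡12) mod 13; (4|13)=+1, (12|13)=+1; (−1)^{3·3·6}·(+1)^3·(+1)^3 = +1.
v=7: a=7^2·(≡6), b=7^-1·(≡4) mod 7; (6|7)=-1, (4|7)=+1; (−1)^{2·-1·3}·(-1)^-1·(+1)^2 = -1.
Ram(16523, 3731) = {2, 7, 31, 41}; no ℚ_2-point on the conic.

[2, 7, 31, 41]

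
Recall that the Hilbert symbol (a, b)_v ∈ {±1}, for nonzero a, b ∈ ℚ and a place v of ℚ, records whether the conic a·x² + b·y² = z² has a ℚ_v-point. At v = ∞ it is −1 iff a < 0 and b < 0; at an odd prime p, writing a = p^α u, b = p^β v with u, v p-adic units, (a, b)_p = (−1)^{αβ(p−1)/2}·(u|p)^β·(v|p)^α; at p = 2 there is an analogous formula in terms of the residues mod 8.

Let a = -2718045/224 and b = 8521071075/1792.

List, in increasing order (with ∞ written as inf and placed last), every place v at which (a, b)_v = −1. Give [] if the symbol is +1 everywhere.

(a, b) ≡ (-14630, 21) mod (ℚ^×)²; places V = {2, 3, 5, 7, 11, 17, 19, ∞}.
(a,b)_17: α=2, u≡10; β=2, v≡4 (mod 17); (10|17)=-1, (4|17)=+1; sign (−1)^0·-1^2·+1^2 = +1.
(a,b)_∞: sgn(-14630)=−, sgn(21)=+, so +1.
(a,b)_11: α=1, u≡5; β=2, v≡2 (mod 11); (5|11)=+1, (2|11)=-1; sign (−1)^0·+1^2·-1^1 = -1.
(a,b)_3: α=2, u≡1; β=3, v≡1 (mod 3); (1|3)=+1, (1|3)=+1; sign (−1)^0·+1^3·+1^2 = +1.
(a,b)_19: α=1, u≡1; β=2, v≡15 (mod 19); (1|19)=+1, (15|19)=-1; sign (−1)^0·+1^2·-1^1 = -1.
(a,b)_7: α=-1, u≡5; β=-1, v≡5 (mod 7); (5|7)=-1, (5|7)=-1; sign (−1)^1·-1^-1·-1^-1 = -1.
(a,b)_5: α=1, u≡4; β=2, v≡4 (mod 5); (4|5)=+1, (4|5)=+1; sign (−1)^0·+1^2·+1^1 = +1.
(a,b)_2: α=-5, β=-8; u≡5, v≡5 (mod 8); ε(u)ε(v)=0·0, αω(v)=-5·1, βω(u)=-8·1; sum ≡ 1  ⇒  -1.
Ram(-14630, 21) = {2, 7, 11, 19}; no ℚ_2-point on the conic.

[2, 7, 11, 19]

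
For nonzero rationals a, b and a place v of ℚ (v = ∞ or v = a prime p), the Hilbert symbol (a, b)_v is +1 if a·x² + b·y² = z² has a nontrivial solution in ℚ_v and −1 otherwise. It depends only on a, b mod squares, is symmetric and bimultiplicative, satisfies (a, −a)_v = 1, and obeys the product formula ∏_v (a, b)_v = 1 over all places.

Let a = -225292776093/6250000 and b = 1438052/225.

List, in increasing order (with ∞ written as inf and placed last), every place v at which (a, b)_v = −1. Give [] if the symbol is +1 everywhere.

(a, b) ≡ (-253, 7337) mod (ℚ^×)²; places V = {2, 3, 5, 7, 11, 23, 29, ∞}.
(a,b)_2: α=-4, β=2; u≡3, v≡1 (mod 8); ε(u)ε(v)=1·0, αω(v)=-4·0, βω(u)=2·1; sum ≡ 0  ⇒  +1.
(a,b)_5: α=-8, u≡2; β=-2, v≡3 (mod 5); (2|5)=-1, (3|5)=-1; sign (−1)^0·-1^-2·-1^-8 = +1.
(a,b)_7: α=6, u≡5; β=2, v≡4 (mod 7); (5|7)=-1, (4|7)=+1; sign (−1)^0·-1^2·+1^6 = +1.
(a,b)_29: α=2, u≡21; β=1, v≡21 (mod 29); (21|29)=-1, (21|29)=-1; sign (−1)^0·-1^1·-1^2 = -1.
(a,b)_23: α=1, u≡9; β=1, v≡21 (mod 23); (9|23)=+1, (21|23)=-1; sign (−1)^1·+1^1·-1^1 = +1.
(a,b)_11: α=1, u≡2; β=1, v≡6 (mod 11); (2|11)=-1, (6|11)=-1; sign (−1)^1·-1^1·-1^1 = -1.
(a,b)_3: α=2, u≡2; β=-2, v≡2 (mod 3); (2|3)=-1, (2|3)=-1; sign (−1)^0·-1^-2·-1^2 = +1.
(a,b)_∞: sgn(-253)=−, sgn(7337)=+, so +1.
Ram(-253, 7337) = {11, 29}; no ℚ_11-point on the conic.

[11, 29]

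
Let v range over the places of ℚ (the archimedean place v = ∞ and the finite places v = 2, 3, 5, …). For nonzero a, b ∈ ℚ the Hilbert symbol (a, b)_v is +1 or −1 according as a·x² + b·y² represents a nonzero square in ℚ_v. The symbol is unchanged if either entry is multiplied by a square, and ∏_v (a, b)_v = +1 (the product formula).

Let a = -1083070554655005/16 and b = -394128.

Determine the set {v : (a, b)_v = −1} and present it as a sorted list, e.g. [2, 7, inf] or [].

[2, 5, 7, 17, 19, 23, 29, inf]

(a, b) ≡ (-327845, -2737) mod (ℚ^×)²; places V = {2, 3, 5, 7, 17, 19, 23, 29, ∞}.
(a,b)_∞: sgn(-327845)=−, sgn(-2737)=−, so -1.
(a,b)_23: α=2, u≡11; β=1, v≡22 (mod 23); (11|23)=-1, (22|23)=-1; sign (−1)^0·-1^1·-1^2 = -1.
(a,b)_7: α=5, u≡2; β=1, v≡4 (mod 7); (2|7)=+1, (4|7)=+1; sign (−1)^1·+1^1·+1^5 = -1.
(a,b)_29: α=1, u≡13; β=0, v≡11 (mod 29); (13|29)=+1, (11|29)=-1; sign (−1)^0·+1^0·-1^1 = -1.
(a,b)_19: α=1, u≡4; β=0, v≡8 (mod 19); (4|19)=+1, (8|19)=-1; sign (−1)^0·+1^0·-1^1 = -1.
(a,b)_2: α=-4, β=4; u≡3, v≡7 (mod 8); ε(u)ε(v)=1·1, αω(v)=-4·0, βω(u)=4·1; sum ≡ 1  ⇒  -1.
(a,b)_5: α=1, u≡4; β=0, v≡2 (mod 5); (4|5)=+1, (2|5)=-1; sign (−1)^0·+1^0·-1^1 = -1.
(a,b)_17: α=3, u≡11; β=1, v≡4 (mod 17); (11|17)=-1, (4|17)=+1; sign (−1)^0·-1^1·+1^3 = -1.
(a,b)_3: α=2, u≡1; β=2, v≡2 (mod 3); (1|3)=+1, (2|3)=-1; sign (−1)^0·+1^2·-1^2 = +1.
Ram(-327845, -2737) = {2, 5, 7, 17, 19, 23, 29, ∞}; no ℚ_2-point on the conic.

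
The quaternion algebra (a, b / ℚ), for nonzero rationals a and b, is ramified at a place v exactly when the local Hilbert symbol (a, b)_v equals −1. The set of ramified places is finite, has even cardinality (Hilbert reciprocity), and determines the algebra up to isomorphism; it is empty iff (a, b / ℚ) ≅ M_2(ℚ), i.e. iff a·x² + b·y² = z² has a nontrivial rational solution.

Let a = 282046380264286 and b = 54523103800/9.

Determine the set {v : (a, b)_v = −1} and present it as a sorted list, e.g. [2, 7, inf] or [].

(a, b) ≡ (1054, 567358) mod (ℚ^×)²; places V = {2, 3, 5, 11, 17, 31, 37, 41, ∞}.
(a,b)_41: α=2, u≡24; β=1, v≡18 (mod 41); (24|41)=-1, (18|41)=+1; sign (−1)^0·-1^1·+1^2 = -1.
(a,b)_31: α=3, u≡26; β=2, v≡21 (mod 31); (26|31)=-1, (21|31)=-1; sign (−1)^0·-1^2·-1^3 = -1.
(a,b)_∞: sgn(1054)=+, sgn(567358)=+, so +1.
(a,b)_5: α=0, u≡1; β=2, v≡3 (mod 5); (1|5)=+1, (3|5)=-1; sign (−1)^0·+1^2·-1^0 = +1.
(a,b)_3: α=0, u≡1; β=-2, v≡1 (mod 3); (1|3)=+1, (1|3)=+1; sign (−1)^0·+1^-2·+1^0 = +1.
(a,b)_2: α=1, β=3; u≡7, v≡7 (mod 8); ε(u)ε(v)=1·1, αω(v)=1·0, βω(u)=3·0; sum ≡ 1  ⇒  -1.
(a,b)_17: α=1, u≡6; β=1, v≡11 (mod 17); (6|17)=-1, (11|17)=-1; sign (−1)^0·-1^1·-1^1 = +1.
(a,b)_11: α=2, u≡3; β=1, v≡2 (mod 11); (3|11)=+1, (2|11)=-1; sign (−1)^0·+1^1·-1^2 = +1.
(a,b)_37: α=2, u≡6; β=1, v≡36 (mod 37); (6|37)=-1, (36|37)=+1; sign (−1)^0·-1^1·+1^2 = -1.
(1054, 567358 / ℚ) ramifies at {2, 31, 37, 41}: a division algebra.

[2, 31, 37, 41]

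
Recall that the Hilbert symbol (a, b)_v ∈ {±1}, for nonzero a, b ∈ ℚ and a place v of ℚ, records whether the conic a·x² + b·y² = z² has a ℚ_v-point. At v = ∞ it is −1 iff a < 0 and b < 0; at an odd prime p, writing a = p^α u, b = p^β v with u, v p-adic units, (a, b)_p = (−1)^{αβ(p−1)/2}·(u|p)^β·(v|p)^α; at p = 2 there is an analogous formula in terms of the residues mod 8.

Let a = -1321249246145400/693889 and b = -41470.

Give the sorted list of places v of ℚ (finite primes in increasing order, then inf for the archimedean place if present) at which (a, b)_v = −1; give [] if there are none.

[3, 11, 13, inf]

(a, b) ≡ (-174, -41470) mod (ℚ^×)²; places V = {2, 3, 5, 7, 11, 13, 17, 29, 41, 47, ∞}.
(a,b)_17: α=-2, u≡9; β=0, v≡10 (mod 17); (9|17)=+1, (10|17)=-1; sign (−1)^0·+1^0·-1^-2 = +1.
(a,b)_47: α=2, u≡9; β=0, v≡31 (mod 47); (9|47)=+1, (31|47)=-1; sign (−1)^0·+1^0·-1^2 = +1.
(a,b)_2: α=3, β=1; u≡1, v≡1 (mod 8); ε(u)ε(v)=0·0, αω(v)=3·0, βω(u)=1·0; sum ≡ 0  ⇒  +1.
(a,b)_5: α=2, u≡1; β=1, v≡1 (mod 5); (1|5)=+1, (1|5)=+1; sign (−1)^0·+1^1·+1^2 = +1.
(a,b)_11: α=2, u≡6; β=1, v≡3 (mod 11); (6|11)=-1, (3|11)=+1; sign (−1)^0·-1^1·+1^2 = -1.
(a,b)_7: α=-4, u≡1; β=0, v≡5 (mod 7); (1|7)=+1, (5|7)=-1; sign (−1)^0·+1^0·-1^-4 = +1.
(a,b)_3: α=1, u≡2; β=0, v≡2 (mod 3); (2|3)=-1, (2|3)=-1; sign (−1)^0·-1^0·-1^1 = -1.
(a,b)_29: α=1, u≡28; β=1, v≡20 (mod 29); (28|29)=+1, (20|29)=+1; sign (−1)^0·+1^1·+1^1 = +1.
(a,b)_41: α=2, u≡4; β=0, v≡22 (mod 41); (4|41)=+1, (22|41)=-1; sign (−1)^0·+1^0·-1^2 = +1.
(a,b)_∞: sgn(-174)=−, sgn(-41470)=−, so -1.
(a,b)_13: α=2, u≡5; β=1, v≡8 (mod 13); (5|13)=-1, (8|13)=-1; sign (−1)^0·-1^1·-1^2 = -1.
Ram(-174, -41470) = {3, 11, 13, ∞}; no ℚ_3-point on the conic.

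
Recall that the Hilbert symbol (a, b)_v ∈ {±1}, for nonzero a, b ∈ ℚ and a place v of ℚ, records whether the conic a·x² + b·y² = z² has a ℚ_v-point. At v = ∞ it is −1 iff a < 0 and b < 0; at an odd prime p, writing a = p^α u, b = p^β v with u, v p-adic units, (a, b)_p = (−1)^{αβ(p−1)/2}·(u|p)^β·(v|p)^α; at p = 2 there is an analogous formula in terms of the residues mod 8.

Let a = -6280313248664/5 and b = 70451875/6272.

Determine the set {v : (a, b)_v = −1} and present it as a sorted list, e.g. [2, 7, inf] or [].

[2, 23]

(a, b) ≡ (-6670, 1334) mod (ℚ^×)²; places V = {2, 5, 7, 13, 23, 29, ∞}.
(a,b)_7: α=2, u≡1; β=-2, v≡2 (mod 7); (1|7)=+1, (2|7)=+1; sign (−1)^0·+1^-2·+1^2 = +1.
(a,b)_5: α=-1, u≡1; β=4, v≡4 (mod 5); (1|5)=+1, (4|5)=+1; sign (−1)^0·+1^4·+1^-1 = +1.
(a,b)_13: α=4, u≡9; β=2, v≡5 (mod 13); (9|13)=+1, (5|13)=-1; sign (−1)^0·+1^2·-1^4 = +1.
(a,b)_23: α=1, u≡9; β=1, v≡12 (mod 23); (9|23)=+1, (12|23)=+1; sign (−1)^1·+1^1·+1^1 = -1.
(a,b)_∞: sgn(-6670)=−, sgn(1334)=+, so +1.
(a,b)_2: α=3, β=-7; u≡1, v≡3 (mod 8); ε(u)ε(v)=0·1, αω(v)=3·1, βω(u)=-7·0; sum ≡ 1  ⇒  -1.
(a,b)_29: α=3, u≡15; β=1, v≡2 (mod 29); (15|29)=-1, (2|29)=-1; sign (−1)^0·-1^1·-1^3 = +1.
|Ram(-6670, 1334)| = 2, even; anisotropic at {2, 23}.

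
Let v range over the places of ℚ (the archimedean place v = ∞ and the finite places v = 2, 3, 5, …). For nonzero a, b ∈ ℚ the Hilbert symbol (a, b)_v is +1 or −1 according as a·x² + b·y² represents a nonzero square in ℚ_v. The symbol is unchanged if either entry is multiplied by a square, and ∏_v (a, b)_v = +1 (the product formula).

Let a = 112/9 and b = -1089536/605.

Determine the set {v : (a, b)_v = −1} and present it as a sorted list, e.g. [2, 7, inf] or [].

[2, 5]

Mod squares: a ≡ 7, b ≡ -1330. Check v ∈ {∞, 2, 3, 5, 7, 11, 19}.
v=∞: 7 > 0 and -1330 < 0  ⇒  (a,b)_∞ = +1.
v=2: v_2(a)=4, v_2(b)=13; units ≡ 7, 7 (mod 8); ε·ε+αω+βω = 1·1+4·0+13·0 ≡ 1  ⇒  (a,b)_2 = -1.
v=11: a=11^0·(≡10), b=11^-2·(≡5) mod 11; (10|11)=-1, (5|11)=+1; (−1)^{0·-2·5}·(-1)^-2·(+1)^0 = +1.
v=19: a=19^0·(≡4), b=19^1·(≡7) mod 19; (4|19)=+1, (7|19)=+1; (−1)^{0·1·9}·(+1)^1·(+1)^0 = +1.
v=5: a=5^0·(≡3), b=5^-1·(≡4) mod 5; (3|5)=-1, (4|5)=+1; (−1)^{0·-1·2}·(-1)^-1·(+1)^0 = -1.
v=3: a=3^-2·(≡1), b=3^0·(≡2) mod 3; (1|3)=+1, (2|3)=-1; (−1)^{-2·0·1}·(+1)^0·(-1)^-2 = +1.
v=7: a=7^1·(≡1), b=7^1·(≡6) mod 7; (1|7)=+1, (6|7)=-1; (−1)^{1·1·3}·(+1)^1·(-1)^1 = +1.
Ram(7, -1330) = {2, 5}; no ℚ_2-point on the conic.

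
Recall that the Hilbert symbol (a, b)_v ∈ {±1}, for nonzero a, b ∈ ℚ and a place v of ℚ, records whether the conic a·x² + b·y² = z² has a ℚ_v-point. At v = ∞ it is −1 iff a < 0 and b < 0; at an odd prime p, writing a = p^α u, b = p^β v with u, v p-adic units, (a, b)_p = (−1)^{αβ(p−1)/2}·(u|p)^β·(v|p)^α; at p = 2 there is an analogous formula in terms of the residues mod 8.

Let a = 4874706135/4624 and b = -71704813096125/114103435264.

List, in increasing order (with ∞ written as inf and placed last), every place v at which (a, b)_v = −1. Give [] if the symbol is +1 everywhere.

[2, 3, 5, 11, 17, 29]

(a, b) ≡ (3335, -2805) mod (ℚ^×)²; places V = {2, 3, 5, 7, 11, 13, 17, 19, 23, 29, 31, ∞}.
(a,b)_17: α=-2, u≡5; β=3, v≡3 (mod 17); (5|17)=-1, (3|17)=-1; sign (−1)^0·-1^3·-1^-2 = -1.
(a,b)_13: α=2, u≡6; β=-2, v≡10 (mod 13); (6|13)=-1, (10|13)=+1; sign (−1)^0·-1^-2·+1^2 = +1.
(a,b)_7: α=0, u≡3; β=-2, v≡2 (mod 7); (3|7)=-1, (2|7)=+1; sign (−1)^0·-1^-2·+1^0 = +1.
(a,b)_∞: sgn(3335)=+, sgn(-2805)=−, so +1.
(a,b)_3: α=2, u≡2; β=5, v≡1 (mod 3); (2|3)=-1, (1|3)=+1; sign (−1)^0·-1^5·+1^2 = -1.
(a,b)_11: α=0, u≡6; β=3, v≡9 (mod 11); (6|11)=-1, (9|11)=+1; sign (−1)^0·-1^3·+1^0 = -1.
(a,b)_5: α=1, u≡3; β=3, v≡4 (mod 5); (3|5)=-1, (4|5)=+1; sign (−1)^0·-1^3·+1^1 = -1.
(a,b)_2: α=-4, β=-14; u≡7, v≡3 (mod 8); ε(u)ε(v)=1·1, αω(v)=-4·1, βω(u)=-14·0; sum ≡ 1  ⇒  -1.
(a,b)_23: α=1, u≡10; β=0, v≡12 (mod 23); (10|23)=-1, (12|23)=+1; sign (−1)^0·-1^0·+1^1 = +1.
(a,b)_31: α=2, u≡1; β=0, v≡28 (mod 31); (1|31)=+1, (28|31)=+1; sign (−1)^0·+1^0·+1^2 = +1.
(a,b)_19: α=0, u≡13; β=2, v≡17 (mod 19); (13|19)=-1, (17|19)=+1; sign (−1)^0·-1^2·+1^0 = +1.
(a,b)_29: α=1, u≡25; β=-2, v≡26 (mod 29); (25|29)=+1, (26|29)=-1; sign (−1)^0·+1^-2·-1^1 = -1.
Ram(3335, -2805) = {2, 3, 5, 11, 17, 29}; no ℚ_2-point on the conic.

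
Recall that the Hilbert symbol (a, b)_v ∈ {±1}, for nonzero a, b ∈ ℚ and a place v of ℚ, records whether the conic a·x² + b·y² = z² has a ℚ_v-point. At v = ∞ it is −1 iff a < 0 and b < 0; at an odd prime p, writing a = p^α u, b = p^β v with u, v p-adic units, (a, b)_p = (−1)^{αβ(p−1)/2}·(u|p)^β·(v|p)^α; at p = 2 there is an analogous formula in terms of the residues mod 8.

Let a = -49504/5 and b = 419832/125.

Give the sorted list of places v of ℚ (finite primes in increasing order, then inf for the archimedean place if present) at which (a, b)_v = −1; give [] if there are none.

Mod squares: a ≡ -15470, b ≡ 1190. Check v ∈ {∞, 2, 3, 5, 7, 13, 17}.
v=13: a=13^1·(≡8), b=13^0·(≡11) mod 13; (8|13)=-1, (11|13)=-1; (−1)^{1·0·6}·(-1)^0·(-1)^1 = -1.
v=3: a=3^0·(≡1), b=3^2·(≡2) mod 3; (1|3)=+1, (2|3)=-1; (−1)^{0·2·1}·(+1)^2·(-1)^0 = +1.
v=17: a=17^1·(≡16), b=17^1·(≡2) mod 17; (16|17)=+1, (2|17)=+1; (−1)^{1·1·8}·(+1)^1·(+1)^1 = +1.
v=7: a=7^1·(≡1), b=7^3·(≡1) mod 7; (1|7)=+1, (1|7)=+1; (−1)^{1·3·3}·(+1)^3·(+1)^1 = -1.
v=5: a=5^-1·(≡1), b=5^-3·(≡2) mod 5; (1|5)=+1, (2|5)=-1; (−1)^{-1·-3·2}·(+1)^-3·(-1)^-1 = -1.
v=2: v_2(a)=5, v_2(b)=3; units ≡ 1, 3 (mod 8); ε·ε+αω+βω = 0·1+5·1+3·0 ≡ 1  ⇒  (a,b)_2 = -1.
v=∞: -15470 < 0 and 1190 > 0  ⇒  (a,b)_∞ = +1.
Ram(-15470, 1190) = {2, 5, 7, 13}; no ℚ_2-point on the conic.

[2, 5, 7, 13]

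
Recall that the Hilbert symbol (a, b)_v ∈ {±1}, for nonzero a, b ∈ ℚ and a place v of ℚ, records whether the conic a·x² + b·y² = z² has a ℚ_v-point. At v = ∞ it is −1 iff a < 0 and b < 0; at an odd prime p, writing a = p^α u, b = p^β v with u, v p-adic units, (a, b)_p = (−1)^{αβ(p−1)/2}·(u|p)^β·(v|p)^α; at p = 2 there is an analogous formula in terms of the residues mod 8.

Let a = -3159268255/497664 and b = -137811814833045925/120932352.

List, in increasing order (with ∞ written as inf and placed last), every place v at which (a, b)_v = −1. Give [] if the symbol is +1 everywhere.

[2, 11, 13, inf]

Mod squares: a ≡ -330, b ≡ -26. Check v ∈ {∞, 2, 3, 5, 11, 13, 19, 53}.
v=3: a=3^-5·(≡1), b=3^-10·(≡1) mod 3; (1|3)=+1, (1|3)=+1; (−1)^{-5·-10·1}·(+1)^-10·(+1)^-5 = +1.
v=19: a=19^0·(≡10), b=19^2·(≡3) mod 19; (10|19)=-1, (3|19)=-1; (−1)^{0·2·9}·(-1)^2·(-1)^0 = +1.
v=13: a=13^2·(≡6), b=13^5·(≡7) mod 13; (6|13)=-1, (7|13)=-1; (−1)^{2·5·6}·(-1)^5·(-1)^2 = -1.
v=5: a=5^1·(≡1), b=5^2·(≡4) mod 5; (1|5)=+1, (4|5)=+1; (−1)^{1·2·2}·(+1)^2·(+1)^1 = +1.
v=2: v_2(a)=-11, v_2(b)=-11; units ≡ 3, 3 (mod 8); ε·ε+αω+βω = 1·1+-11·1+-11·1 ≡ 1  ⇒  (a,b)_2 = -1.
v=11: a=11^3·(≡4), b=11^4·(≡10) mod 11; (4|11)=+1, (10|11)=-1; (−1)^{3·4·5}·(+1)^4·(-1)^3 = -1.
v=53: a=53^2·(≡50), b=53^2·(≡2) mod 53; (50|53)=-1, (2|53)=-1; (−1)^{2·2·26}·(-1)^2·(-1)^2 = +1.
v=∞: -330 < 0 and -26 < 0  ⇒  (a,b)_∞ = -1.
Ram(-330, -26) = {2, 11, 13, ∞}; no ℚ_2-point on the conic.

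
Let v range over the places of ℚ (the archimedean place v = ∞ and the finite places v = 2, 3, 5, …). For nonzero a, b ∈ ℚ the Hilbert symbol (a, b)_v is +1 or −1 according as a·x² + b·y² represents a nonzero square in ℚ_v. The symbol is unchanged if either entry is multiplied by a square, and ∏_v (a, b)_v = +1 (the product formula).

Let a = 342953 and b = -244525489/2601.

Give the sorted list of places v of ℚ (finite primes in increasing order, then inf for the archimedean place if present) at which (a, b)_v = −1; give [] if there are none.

(a, b) ≡ (342953, -481) mod (ℚ^×)²; places V = {2, 3, 13, 17, 23, 31, 37, ∞}.
(a,b)_17: α=0, u≡12; β=-2, v≡7 (mod 17); (12|17)=-1, (7|17)=-1; sign (−1)^0·-1^-2·-1^0 = +1.
(a,b)_2: α=0, β=0; u≡1, v≡7 (mod 8); ε(u)ε(v)=0·1, αω(v)=0·0, βω(u)=0·0; sum ≡ 0  ⇒  +1.
(a,b)_37: α=1, u≡19; β=1, v≡13 (mod 37); (19|37)=-1, (13|37)=-1; sign (−1)^0·-1^1·-1^1 = +1.
(a,b)_13: α=1, u≡4; β=1, v≡8 (mod 13); (4|13)=+1, (8|13)=-1; sign (−1)^0·+1^1·-1^1 = -1.
(a,b)_23: α=1, u≡7; β=2, v≡18 (mod 23); (7|23)=-1, (18|23)=+1; sign (−1)^0·-1^2·+1^1 = +1.
(a,b)_∞: sgn(342953)=+, sgn(-481)=−, so +1.
(a,b)_31: α=1, u≡27; β=2, v≡21 (mod 31); (27|31)=-1, (21|31)=-1; sign (−1)^0·-1^2·-1^1 = -1.
(a,b)_3: α=0, u≡2; β=-2, v≡2 (mod 3); (2|3)=-1, (2|3)=-1; sign (−1)^0·-1^-2·-1^0 = +1.
Ram(342953, -481) = {13, 31}; no ℚ_13-point on the conic.

[13, 31]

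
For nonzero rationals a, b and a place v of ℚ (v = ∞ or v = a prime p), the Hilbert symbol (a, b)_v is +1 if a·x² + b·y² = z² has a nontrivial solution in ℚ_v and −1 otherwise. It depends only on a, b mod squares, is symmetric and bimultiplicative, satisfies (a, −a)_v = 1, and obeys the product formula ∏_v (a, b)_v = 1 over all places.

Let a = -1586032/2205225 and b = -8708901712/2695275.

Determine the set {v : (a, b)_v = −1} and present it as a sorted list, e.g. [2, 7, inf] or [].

(a, b) ≡ (-7, -1463) mod (ℚ^×)²; places V = {2, 3, 5, 7, 11, 17, 19, ∞}.
(a,b)_2: α=4, β=4; u≡1, v≡1 (mod 8); ε(u)ε(v)=0·0, αω(v)=4·0, βω(u)=4·0; sum ≡ 0  ⇒  +1.
(a,b)_5: α=-2, u≡2; β=-2, v≡3 (mod 5); (2|5)=-1, (3|5)=-1; sign (−1)^0·-1^-2·-1^-2 = +1.
(a,b)_7: α=3, u≡3; β=3, v≡1 (mod 7); (3|7)=-1, (1|7)=+1; sign (−1)^1·-1^3·+1^3 = +1.
(a,b)_3: α=-6, u≡2; β=-4, v≡1 (mod 3); (2|3)=-1, (1|3)=+1; sign (−1)^0·-1^-4·+1^-6 = +1.
(a,b)_11: α=-2, u≡4; β=-3, v≡6 (mod 11); (4|11)=+1, (6|11)=-1; sign (−1)^0·+1^-3·-1^-2 = +1.
(a,b)_17: α=2, u≡10; β=4, v≡4 (mod 17); (10|17)=-1, (4|17)=+1; sign (−1)^0·-1^4·+1^2 = +1.
(a,b)_19: α=0, u≡14; β=1, v≡13 (mod 19); (14|19)=-1, (13|19)=-1; sign (−1)^0·-1^1·-1^0 = -1.
(a,b)_∞: sgn(-7)=−, sgn(-1463)=−, so -1.
Ram(-7, -1463) = {19, ∞}; no ℚ_19-point on the conic.

[19, inf]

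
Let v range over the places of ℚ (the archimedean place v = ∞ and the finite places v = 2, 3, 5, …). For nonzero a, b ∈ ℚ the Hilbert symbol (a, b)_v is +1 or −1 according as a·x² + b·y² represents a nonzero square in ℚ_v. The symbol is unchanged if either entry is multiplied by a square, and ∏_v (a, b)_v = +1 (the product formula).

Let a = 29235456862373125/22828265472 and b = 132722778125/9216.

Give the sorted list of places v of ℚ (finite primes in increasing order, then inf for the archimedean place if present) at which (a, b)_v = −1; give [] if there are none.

[3, 7]

(a, b) ≡ (399, 5) mod (ℚ^×)²; places V = {2, 3, 5, 7, 13, 19, 29, 47, ∞}.
(a,b)_19: α=3, u≡10; β=2, v≡9 (mod 19); (10|19)=-1, (9|19)=+1; sign (−1)^0·-1^2·+1^3 = +1.
(a,b)_47: α=-2, u≡23; β=0, v≡15 (mod 47); (23|47)=-1, (15|47)=-1; sign (−1)^0·-1^0·-1^-2 = +1.
(a,b)_3: α=-1, u≡1; β=-2, v≡2 (mod 3); (1|3)=+1, (2|3)=-1; sign (−1)^0·+1^-2·-1^-1 = -1.
(a,b)_∞: sgn(399)=+, sgn(5)=+, so +1.
(a,b)_29: α=-2, u≡20; β=0, v≡7 (mod 29); (20|29)=+1, (7|29)=+1; sign (−1)^0·+1^0·+1^-2 = +1.
(a,b)_5: α=4, u≡1; β=5, v≡4 (mod 5); (1|5)=+1, (4|5)=+1; sign (−1)^0·+1^5·+1^4 = +1.
(a,b)_2: α=-12, β=-10; u≡7, v≡5 (mod 8); ε(u)ε(v)=1·0, αω(v)=-12·1, βω(u)=-10·0; sum ≡ 0  ⇒  +1.
(a,b)_7: α=9, u≡1; β=6, v≡3 (mod 7); (1|7)=+1, (3|7)=-1; sign (−1)^0·+1^6·-1^9 = -1.
(a,b)_13: α=2, u≡1; β=0, v≡11 (mod 13); (1|13)=+1, (11|13)=-1; sign (−1)^0·+1^0·-1^2 = +1.
Ram(399, 5) = {3, 7}; no ℚ_3-point on the conic.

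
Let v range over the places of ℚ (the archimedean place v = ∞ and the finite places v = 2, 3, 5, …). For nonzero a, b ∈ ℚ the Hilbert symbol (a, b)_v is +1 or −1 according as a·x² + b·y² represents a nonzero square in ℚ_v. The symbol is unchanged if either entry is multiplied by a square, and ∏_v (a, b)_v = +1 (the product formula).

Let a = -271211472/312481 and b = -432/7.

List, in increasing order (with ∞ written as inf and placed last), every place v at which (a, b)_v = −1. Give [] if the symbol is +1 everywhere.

(a, b) ≡ (-133, -21) mod (ℚ^×)²; places V = {2, 3, 7, 13, 17, 19, 43, ∞}.
(a,b)_3: α=2, u≡2; β=3, v≡2 (mod 3); (2|3)=-1, (2|3)=-1; sign (−1)^0·-1^3·-1^2 = -1.
(a,b)_13: α=-2, u≡9; β=0, v≡7 (mod 13); (9|13)=+1, (7|13)=-1; sign (−1)^0·+1^0·-1^-2 = +1.
(a,b)_43: α=-2, u≡22; β=0, v≡12 (mod 43); (22|43)=-1, (12|43)=-1; sign (−1)^0·-1^0·-1^-2 = +1.
(a,b)_7: α=3, u≡2; β=-1, v≡2 (mod 7); (2|7)=+1, (2|7)=+1; sign (−1)^1·+1^-1·+1^3 = -1.
(a,b)_19: α=1, u≡10; β=0, v≡17 (mod 19); (10|19)=-1, (17|19)=+1; sign (−1)^0·-1^0·+1^1 = +1.
(a,b)_17: α=2, u≡5; β=0, v≡16 (mod 17); (5|17)=-1, (16|17)=+1; sign (−1)^0·-1^0·+1^2 = +1.
(a,b)_∞: sgn(-133)=−, sgn(-21)=−, so -1.
(a,b)_2: α=4, β=4; u≡3, v≡3 (mod 8); ε(u)ε(v)=1·1, αω(v)=4·1, βω(u)=4·1; sum ≡ 1  ⇒  -1.
(-133, -21 / ℚ) ramifies at {2, 3, 7, ∞}: a division algebra.

[2, 3, 7, inf]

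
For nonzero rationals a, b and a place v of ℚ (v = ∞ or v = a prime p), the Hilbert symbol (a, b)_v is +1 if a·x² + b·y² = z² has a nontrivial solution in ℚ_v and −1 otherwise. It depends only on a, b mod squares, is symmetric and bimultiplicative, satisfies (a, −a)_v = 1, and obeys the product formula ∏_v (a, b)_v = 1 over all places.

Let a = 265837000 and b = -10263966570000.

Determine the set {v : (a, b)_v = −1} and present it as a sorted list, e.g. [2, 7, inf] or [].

[5, 13]

(a, b) ≡ (130, -33) mod (ℚ^×)²; places V = {2, 3, 5, 11, 13, ∞}.
(a,b)_5: α=3, u≡1; β=4, v≡3 (mod 5); (1|5)=+1, (3|5)=-1; sign (−1)^0·+1^4·-1^3 = -1.
(a,b)_2: α=3, β=4; u≡1, v≡7 (mod 8); ε(u)ε(v)=0·1, αω(v)=3·0, βω(u)=4·0; sum ≡ 0  ⇒  +1.
(a,b)_3: α=0, u≡1; β=3, v≡1 (mod 3); (1|3)=+1, (1|3)=+1; sign (−1)^0·+1^3·+1^0 = +1.
(a,b)_∞: sgn(130)=+, sgn(-33)=−, so +1.
(a,b)_11: α=2, u≡3; β=3, v≡8 (mod 11); (3|11)=+1, (8|11)=-1; sign (−1)^0·+1^3·-1^2 = +1.
(a,b)_13: α=3, u≡9; β=4, v≡11 (mod 13); (9|13)=+1, (11|13)=-1; sign (−1)^0·+1^4·-1^3 = -1.
Ram(130, -33) = {5, 13}; no ℚ_5-point on the conic.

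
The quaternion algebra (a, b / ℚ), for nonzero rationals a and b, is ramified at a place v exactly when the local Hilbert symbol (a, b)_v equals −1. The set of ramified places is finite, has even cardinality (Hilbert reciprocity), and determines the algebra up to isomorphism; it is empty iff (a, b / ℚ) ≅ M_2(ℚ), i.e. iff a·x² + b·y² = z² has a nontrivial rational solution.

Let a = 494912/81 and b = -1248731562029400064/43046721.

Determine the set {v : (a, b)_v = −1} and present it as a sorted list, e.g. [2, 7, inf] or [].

(a, b) ≡ (7733, -19) mod (ℚ^×)²; places V = {2, 3, 7, 11, 19, 37, ∞}.
(a,b)_7: α=0, u≡3; β=2, v≡4 (mod 7); (3|7)=-1, (4|7)=+1; sign (−1)^0·-1^2·+1^0 = +1.
(a,b)_37: α=1, u≡8; β=4, v≡20 (mod 37); (8|37)=-1, (20|37)=-1; sign (−1)^0·-1^4·-1^1 = -1.
(a,b)_2: α=6, β=14; u≡5, v≡5 (mod 8); ε(u)ε(v)=0·0, αω(v)=6·1, βω(u)=14·1; sum ≡ 0  ⇒  +1.
(a,b)_19: α=1, u≡15; β=3, v≡3 (mod 19); (15|19)=-1, (3|19)=-1; sign (−1)^1·-1^3·-1^1 = -1.
(a,b)_3: α=-4, u≡2; β=-16, v≡2 (mod 3); (2|3)=-1, (2|3)=-1; sign (−1)^0·-1^-16·-1^-4 = +1.
(a,b)_11: α=1, u≡6; β=2, v≡4 (mod 11); (6|11)=-1, (4|11)=+1; sign (−1)^0·-1^2·+1^1 = +1.
(a,b)_∞: sgn(7733)=+, sgn(-19)=−, so +1.
(7733, -19 / ℚ) ramifies at {19, 37}: a division algebra.

[19, 37]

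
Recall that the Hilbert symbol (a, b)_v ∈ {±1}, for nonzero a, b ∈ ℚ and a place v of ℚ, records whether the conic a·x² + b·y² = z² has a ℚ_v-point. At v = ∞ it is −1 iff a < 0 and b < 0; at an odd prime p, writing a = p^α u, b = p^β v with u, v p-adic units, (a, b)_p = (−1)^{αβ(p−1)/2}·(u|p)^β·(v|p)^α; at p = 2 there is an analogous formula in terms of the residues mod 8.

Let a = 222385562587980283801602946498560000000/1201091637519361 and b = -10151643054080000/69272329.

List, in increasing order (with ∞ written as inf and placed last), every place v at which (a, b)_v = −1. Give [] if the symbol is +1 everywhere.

[2, 5, 13, 23]

Mod squares: a ≡ 32890, b ≡ -2. Check v ∈ {∞, 2, 3, 5, 7, 11, 13, 23, 29, 41}.
v=7: a=7^-4·(≡1), b=7^-2·(≡3) mod 7; (1|7)=+1, (3|7)=-1; (−1)^{-4·-2·3}·(+1)^-2·(-1)^-4 = +1.
v=11: a=11^9·(≡1), b=11^4·(≡3) mod 11; (1|11)=+1, (3|11)=+1; (−1)^{9·4·5}·(+1)^4·(+1)^9 = +1.
v=∞: 32890 > 0 and -2 < 0  ⇒  (a,b)_∞ = +1.
v=23: a=23^5·(≡4), b=23^2·(≡15) mod 23; (4|23)=+1, (15|23)=-1; (−1)^{5·2·11}·(+1)^2·(-1)^5 = -1.
v=3: a=3^8·(≡1), b=3^0·(≡1) mod 3; (1|3)=+1, (1|3)=+1; (−1)^{8·0·1}·(+1)^0·(+1)^8 = +1.
v=13: a=13^1·(≡6), b=13^0·(≡11) mod 13; (6|13)=-1, (11|13)=-1; (−1)^{1·0·6}·(-1)^0·(-1)^1 = -1.
v=29: a=29^-8·(≡22), b=29^-2·(≡2) mod 29; (22|29)=+1, (2|29)=-1; (−1)^{-8·-2·14}·(+1)^-2·(-1)^-8 = +1.
v=2: v_2(a)=41, v_2(b)=21; units ≡ 5, 7 (mod 8); ε·ε+αω+βω = 0·1+41·0+21·1 ≡ 1  ⇒  (a,b)_2 = -1.
v=41: a=41^0·(≡39), b=41^-2·(≡39) mod 41; (39|41)=+1, (39|41)=+1; (−1)^{0·-2·20}·(+1)^-2·(+1)^0 = +1.
v=5: a=5^7·(≡3), b=5^4·(≡3) mod 5; (3|5)=-1, (3|5)=-1; (−1)^{7·4·2}·(-1)^4·(-1)^7 = -1.
Ram(32890, -2) = {2, 5, 13, 23}; no ℚ_2-point on the conic.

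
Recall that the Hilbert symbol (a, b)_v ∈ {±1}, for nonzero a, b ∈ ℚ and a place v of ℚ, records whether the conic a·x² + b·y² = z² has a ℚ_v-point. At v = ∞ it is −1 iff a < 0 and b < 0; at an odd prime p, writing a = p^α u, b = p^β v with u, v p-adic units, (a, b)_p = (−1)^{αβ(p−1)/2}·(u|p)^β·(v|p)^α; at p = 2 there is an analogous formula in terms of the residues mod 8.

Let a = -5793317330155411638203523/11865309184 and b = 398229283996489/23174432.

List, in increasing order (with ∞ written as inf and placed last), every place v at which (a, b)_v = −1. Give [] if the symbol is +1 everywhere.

[2, 29]

Mod squares: a ≡ -1363, b ≡ 2. Check v ∈ {∞, 2, 3, 11, 23, 29, 37, 47}.
v=2: v_2(a)=-14, v_2(b)=-5; units ≡ 5, 1 (mod 8); ε·ε+αω+βω = 0·0+-14·0+-5·1 ≡ 1  ⇒  (a,b)_2 = -1.
v=29: a=29^3·(≡19), b=29^2·(≡8) mod 29; (19|29)=-1, (8|29)=-1; (−1)^{3·2·14}·(-1)^2·(-1)^3 = -1.
v=11: a=11^12·(≡1), b=11^8·(≡2) mod 11; (1|11)=+1, (2|11)=-1; (−1)^{12·8·5}·(+1)^8·(-1)^12 = +1.
v=23: a=23^-2·(≡5), b=23^-2·(≡18) mod 23; (5|23)=-1, (18|23)=+1; (−1)^{-2·-2·11}·(-1)^-2·(+1)^-2 = +1.
v=37: a=37^-2·(≡15), b=37^-2·(≡17) mod 37; (15|37)=-1, (17|37)=-1; (−1)^{-2·-2·18}·(-1)^-2·(-1)^-2 = +1.
v=3: a=3^6·(≡2), b=3^0·(≡2) mod 3; (2|3)=-1, (2|3)=-1; (−1)^{6·0·1}·(-1)^0·(-1)^6 = +1.
v=∞: -1363 < 0 and 2 > 0  ⇒  (a,b)_∞ = +1.
v=47: a=47^3·(≡7), b=47^2·(≡34) mod 47; (7|47)=+1, (34|47)=+1; (−1)^{3·2·23}·(+1)^2·(+1)^3 = +1.
Ram(-1363, 2) = {2, 29}; no ℚ_2-point on the conic.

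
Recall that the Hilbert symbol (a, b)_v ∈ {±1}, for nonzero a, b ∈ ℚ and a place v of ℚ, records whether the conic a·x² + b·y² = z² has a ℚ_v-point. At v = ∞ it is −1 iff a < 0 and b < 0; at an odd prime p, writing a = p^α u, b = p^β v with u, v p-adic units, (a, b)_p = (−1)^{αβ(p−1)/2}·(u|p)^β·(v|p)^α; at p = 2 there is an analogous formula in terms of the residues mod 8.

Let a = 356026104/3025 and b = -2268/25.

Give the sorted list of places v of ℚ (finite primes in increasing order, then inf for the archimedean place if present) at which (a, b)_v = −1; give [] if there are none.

Mod squares: a ≡ 13566, b ≡ -7. Check v ∈ {∞, 2, 3, 5, 7, 11, 17, 19}.
v=7: a=7^1·(≡6), b=7^1·(≡3) mod 7; (6|7)=-1, (3|7)=-1; (−1)^{1·1·3}·(-1)^1·(-1)^1 = -1.
v=5: a=5^-2·(≡4), b=5^-2·(≡2) mod 5; (4|5)=+1, (2|5)=-1; (−1)^{-2·-2·2}·(+1)^-2·(-1)^-2 = +1.
v=17: a=17^1·(≡13), b=17^0·(≡14) mod 17; (13|17)=+1, (14|17)=-1; (−1)^{1·0·8}·(+1)^0·(-1)^1 = -1.
v=11: a=11^-2·(≡9), b=11^0·(≡3) mod 11; (9|11)=+1, (3|11)=+1; (−1)^{-2·0·5}·(+1)^0·(+1)^-2 = +1.
v=2: v_2(a)=3, v_2(b)=2; units ≡ 7, 1 (mod 8); ε·ε+αω+βω = 1·0+3·0+2·0 ≡ 0  ⇒  (a,b)_2 = +1.
v=∞: 13566 > 0 and -7 < 0  ⇒  (a,b)_∞ = +1.
v=19: a=19^1·(≡9), b=19^0·(≡2) mod 19; (9|19)=+1, (2|19)=-1; (−1)^{1·0·9}·(+1)^0·(-1)^1 = -1.
v=3: a=3^9·(≡1), b=3^4·(≡2) mod 3; (1|3)=+1, (2|3)=-1; (−1)^{9·4·1}·(+1)^4·(-1)^9 = -1.
(13566, -7 / ℚ) ramifies at {3, 7, 17, 19}: a division algebra.

[3, 7, 17, 19]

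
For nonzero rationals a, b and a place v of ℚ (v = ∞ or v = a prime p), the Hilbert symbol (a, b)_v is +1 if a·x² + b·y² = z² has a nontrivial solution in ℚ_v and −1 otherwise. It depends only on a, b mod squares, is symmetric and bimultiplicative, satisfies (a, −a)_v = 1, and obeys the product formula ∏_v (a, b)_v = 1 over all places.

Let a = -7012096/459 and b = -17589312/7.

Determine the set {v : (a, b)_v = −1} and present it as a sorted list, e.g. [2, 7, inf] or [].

[13, 29, 43, inf]

Mod squares: a ≡ -28509, b ≡ -2639. Check v ∈ {∞, 2, 3, 7, 13, 17, 29, 43}.
v=43: a=43^1·(≡38), b=43^0·(≡26) mod 43; (38|43)=+1, (26|43)=-1; (−1)^{1·0·21}·(+1)^0·(-1)^1 = -1.
v=∞: -28509 < 0 and -2639 < 0  ⇒  (a,b)_∞ = -1.
v=13: a=13^1·(≡1), b=13^1·(≡6) mod 13; (1|13)=+1, (6|13)=-1; (−1)^{1·1·6}·(+1)^1·(-1)^1 = -1.
v=17: a=17^-1·(≡3), b=17^0·(≡16) mod 17; (3|17)=-1, (16|17)=+1; (−1)^{-1·0·8}·(-1)^0·(+1)^-1 = +1.
v=2: v_2(a)=8, v_2(b)=6; units ≡ 3, 1 (mod 8); ε·ε+αω+βω = 1·0+8·0+6·1 ≡ 0  ⇒  (a,b)_2 = +1.
v=7: a=7^2·(≡1), b=7^-1·(≡1) mod 7; (1|7)=+1, (1|7)=+1; (−1)^{2·-1·3}·(+1)^-1·(+1)^2 = +1.
v=29: a=29^0·(≡14), b=29^1·(≡1) mod 29; (14|29)=-1, (1|29)=+1; (−1)^{0·1·14}·(-1)^1·(+1)^0 = -1.
v=3: a=3^-3·(≡1), b=3^6·(≡1) mod 3; (1|3)=+1, (1|3)=+1; (−1)^{-3·6·1}·(+1)^6·(+1)^-3 = +1.
|Ram(-28509, -2639)| = 4, even; anisotropic at {13, 29, 43, ∞}.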